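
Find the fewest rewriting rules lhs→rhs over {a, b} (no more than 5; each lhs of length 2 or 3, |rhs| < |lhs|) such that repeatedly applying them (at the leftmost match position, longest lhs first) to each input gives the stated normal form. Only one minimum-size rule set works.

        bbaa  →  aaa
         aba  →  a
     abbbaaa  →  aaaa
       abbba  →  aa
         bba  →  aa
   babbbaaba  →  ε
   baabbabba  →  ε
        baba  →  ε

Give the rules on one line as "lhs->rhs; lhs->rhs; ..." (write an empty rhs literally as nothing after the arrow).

abb->b; ba->; baa->b; bb->a

  | bbaa => aaa
  | aba => a
  | abbbaaa => bbaaa => aaaa
  | abbba => bba => aa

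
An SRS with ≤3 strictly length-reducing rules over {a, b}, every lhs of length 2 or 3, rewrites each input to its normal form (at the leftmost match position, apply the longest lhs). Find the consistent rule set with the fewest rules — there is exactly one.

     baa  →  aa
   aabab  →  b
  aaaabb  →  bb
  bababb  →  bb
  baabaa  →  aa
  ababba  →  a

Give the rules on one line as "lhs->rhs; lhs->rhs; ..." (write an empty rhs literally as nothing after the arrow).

ab->b; ba->a

  | baa => aa
  | aabab => abab => bab => ab => b
  | aaaabb => aaabb => aabb => abb => bb
  | bababb => ababb => babb => abb => bb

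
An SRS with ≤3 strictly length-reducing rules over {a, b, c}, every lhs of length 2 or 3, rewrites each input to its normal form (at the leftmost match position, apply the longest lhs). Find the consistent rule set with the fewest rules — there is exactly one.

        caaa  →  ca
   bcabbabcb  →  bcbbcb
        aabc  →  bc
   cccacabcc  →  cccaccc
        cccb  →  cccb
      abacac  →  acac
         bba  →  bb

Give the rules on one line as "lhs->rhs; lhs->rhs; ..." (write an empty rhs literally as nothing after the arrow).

aa->; ab->; ba->b

  | caaa => ca
  | bcabbabcb => bcbabcb => bcbbcb
  | aabc => bc
  | cccacabcc => cccaccc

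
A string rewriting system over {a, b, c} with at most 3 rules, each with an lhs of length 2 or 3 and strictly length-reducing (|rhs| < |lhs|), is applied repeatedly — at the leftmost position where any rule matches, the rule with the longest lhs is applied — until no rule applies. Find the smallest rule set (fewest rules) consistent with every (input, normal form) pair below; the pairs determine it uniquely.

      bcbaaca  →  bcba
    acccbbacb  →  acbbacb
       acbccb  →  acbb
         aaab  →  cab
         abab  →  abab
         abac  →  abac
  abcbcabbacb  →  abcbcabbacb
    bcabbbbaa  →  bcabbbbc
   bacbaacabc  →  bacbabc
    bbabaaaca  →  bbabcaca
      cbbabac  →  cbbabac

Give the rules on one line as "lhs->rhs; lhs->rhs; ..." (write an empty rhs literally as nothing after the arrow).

aa->c; cc->

  | bcbaaca => bcbcca => bcba
  | acccbbacb => acbbacb
  | acbccb => acbb
  | aaab => cab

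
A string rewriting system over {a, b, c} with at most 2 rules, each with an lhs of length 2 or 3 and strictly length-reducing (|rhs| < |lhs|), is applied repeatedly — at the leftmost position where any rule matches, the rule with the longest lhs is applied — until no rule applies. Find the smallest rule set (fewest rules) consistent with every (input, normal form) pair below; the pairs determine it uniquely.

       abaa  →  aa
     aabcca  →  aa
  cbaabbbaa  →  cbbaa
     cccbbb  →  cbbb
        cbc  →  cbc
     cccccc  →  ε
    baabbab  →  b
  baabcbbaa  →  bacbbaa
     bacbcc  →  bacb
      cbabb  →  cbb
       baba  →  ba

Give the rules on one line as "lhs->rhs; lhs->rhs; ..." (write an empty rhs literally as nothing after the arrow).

ab->; cc->

  | abaa => aa
  | aabcca => acca => aa
  | cbaabbbaa => cbabbaa => cbbaa
  | cccbbb => cbbb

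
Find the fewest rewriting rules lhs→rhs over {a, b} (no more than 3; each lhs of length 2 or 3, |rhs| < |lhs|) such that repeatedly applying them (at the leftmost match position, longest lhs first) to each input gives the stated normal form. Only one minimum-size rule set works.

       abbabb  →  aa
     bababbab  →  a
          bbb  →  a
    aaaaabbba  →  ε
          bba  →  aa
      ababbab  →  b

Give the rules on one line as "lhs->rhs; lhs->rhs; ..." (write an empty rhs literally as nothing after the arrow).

aaa->; ab->a; bb->a

  | abbabb => ababb => aabb => aab => aa
  | bababbab => baabbab => baabab => baaab => bb => a
  | bbb => ab => a
  | aaaaabbba => aabbba => aabba => aaba => aaa => ε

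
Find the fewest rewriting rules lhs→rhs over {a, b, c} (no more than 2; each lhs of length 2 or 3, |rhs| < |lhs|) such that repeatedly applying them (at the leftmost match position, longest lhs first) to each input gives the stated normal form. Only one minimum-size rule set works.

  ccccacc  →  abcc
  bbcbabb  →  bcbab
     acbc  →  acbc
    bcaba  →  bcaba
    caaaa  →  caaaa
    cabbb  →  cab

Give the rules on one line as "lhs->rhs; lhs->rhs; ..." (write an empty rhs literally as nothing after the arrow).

bb->b; cca->ab

  | ccccacc => ccabcc => abbcc => abcc
  | bbcbabb => bcbabb => bcbab
  | acbc
  | bcaba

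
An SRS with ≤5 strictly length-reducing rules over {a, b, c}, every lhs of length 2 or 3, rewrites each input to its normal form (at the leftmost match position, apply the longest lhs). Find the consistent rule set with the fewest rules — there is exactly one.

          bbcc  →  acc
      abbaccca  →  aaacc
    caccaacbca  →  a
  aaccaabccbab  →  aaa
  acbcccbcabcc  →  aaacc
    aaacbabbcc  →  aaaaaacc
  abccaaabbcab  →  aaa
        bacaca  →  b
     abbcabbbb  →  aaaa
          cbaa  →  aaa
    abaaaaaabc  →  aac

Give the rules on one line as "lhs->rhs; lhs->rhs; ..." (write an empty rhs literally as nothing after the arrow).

  | bbcc => acc
  | abbaccca => aaaccca => aaacc
  | caccaacbca => ccaacbca => cacbca => cbca => aca => a
  | aaccaabccbab => aacabccbab => aabccbab => aabcaab => aabab => aabb => aaa

ba->b; bb->a; ca->; cb->a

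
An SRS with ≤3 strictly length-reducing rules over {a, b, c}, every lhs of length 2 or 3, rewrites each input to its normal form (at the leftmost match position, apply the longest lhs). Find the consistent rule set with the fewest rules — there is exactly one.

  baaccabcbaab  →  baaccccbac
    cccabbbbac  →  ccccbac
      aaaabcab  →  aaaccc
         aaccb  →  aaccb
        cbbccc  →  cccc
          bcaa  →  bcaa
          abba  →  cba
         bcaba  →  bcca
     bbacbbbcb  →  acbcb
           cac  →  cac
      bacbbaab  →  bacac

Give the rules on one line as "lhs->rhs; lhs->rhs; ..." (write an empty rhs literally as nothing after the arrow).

  | baaccabcbaab => baaccccbaab => baaccccbac
  | cccabbbbac => ccccbbbac => ccccbac
  | aaaabcab => aaaccab => aaaccc
  | aaccb

ab->c; bb->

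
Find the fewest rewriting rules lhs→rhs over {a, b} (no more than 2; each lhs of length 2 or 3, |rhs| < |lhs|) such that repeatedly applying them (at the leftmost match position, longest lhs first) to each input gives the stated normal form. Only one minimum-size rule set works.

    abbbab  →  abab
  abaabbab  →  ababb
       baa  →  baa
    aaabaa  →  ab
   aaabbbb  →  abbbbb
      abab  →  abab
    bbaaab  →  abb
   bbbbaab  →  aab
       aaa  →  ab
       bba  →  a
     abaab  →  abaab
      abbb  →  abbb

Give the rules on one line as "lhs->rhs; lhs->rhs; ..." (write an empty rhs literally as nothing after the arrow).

aaa->ab; bba->a

  | abbbab => abab
  | abaabbab => abaaab => ababb
  | baa
  | aaabaa => abbaa => aaa => ab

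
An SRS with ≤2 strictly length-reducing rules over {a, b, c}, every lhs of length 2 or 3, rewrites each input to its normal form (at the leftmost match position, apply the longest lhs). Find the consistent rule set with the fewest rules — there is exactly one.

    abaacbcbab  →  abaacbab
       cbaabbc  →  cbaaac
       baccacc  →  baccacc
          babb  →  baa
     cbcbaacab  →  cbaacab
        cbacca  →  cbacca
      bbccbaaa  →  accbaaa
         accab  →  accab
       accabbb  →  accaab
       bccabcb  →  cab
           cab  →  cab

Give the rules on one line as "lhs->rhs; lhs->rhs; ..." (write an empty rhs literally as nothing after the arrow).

bb->a; bc->

  | abaacbcbab => abaacbab
  | cbaabbc => cbaaac
  | baccacc
  | babb => baa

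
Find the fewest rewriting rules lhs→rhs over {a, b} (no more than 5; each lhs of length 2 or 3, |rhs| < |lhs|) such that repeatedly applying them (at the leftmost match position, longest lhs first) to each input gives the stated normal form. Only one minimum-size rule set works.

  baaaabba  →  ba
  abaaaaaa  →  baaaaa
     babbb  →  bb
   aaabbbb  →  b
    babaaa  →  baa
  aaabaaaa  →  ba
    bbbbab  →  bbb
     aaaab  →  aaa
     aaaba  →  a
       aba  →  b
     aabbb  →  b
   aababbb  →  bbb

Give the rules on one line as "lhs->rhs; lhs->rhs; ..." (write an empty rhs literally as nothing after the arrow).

ab->; aba->b; bab->ab; bba->

  | baaaabba => baaaba => baab => ba
  | abaaaaaa => baaaaa
  | babbb => abbb => bb
  | aaabbbb => aabbb => abb => b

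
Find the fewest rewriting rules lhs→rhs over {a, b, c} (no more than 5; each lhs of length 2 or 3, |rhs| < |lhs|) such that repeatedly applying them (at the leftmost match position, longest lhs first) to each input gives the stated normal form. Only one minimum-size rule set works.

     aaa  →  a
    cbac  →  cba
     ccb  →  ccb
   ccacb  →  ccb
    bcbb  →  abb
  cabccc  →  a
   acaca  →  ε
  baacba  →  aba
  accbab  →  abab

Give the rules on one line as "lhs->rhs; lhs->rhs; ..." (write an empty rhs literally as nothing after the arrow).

  | aaa => a
  | cbac => cba
  | ccb
  | ccacb => ccb

aa->; ac->a; bc->a; ca->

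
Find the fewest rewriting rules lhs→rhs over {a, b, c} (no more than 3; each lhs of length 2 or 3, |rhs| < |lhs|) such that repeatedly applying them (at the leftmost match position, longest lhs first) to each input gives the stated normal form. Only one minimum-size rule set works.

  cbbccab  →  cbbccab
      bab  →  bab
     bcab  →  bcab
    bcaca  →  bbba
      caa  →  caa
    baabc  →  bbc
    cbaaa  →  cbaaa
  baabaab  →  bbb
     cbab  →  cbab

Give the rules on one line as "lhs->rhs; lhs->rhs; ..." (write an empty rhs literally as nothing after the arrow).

aab->b; cac->bb

  | cbbccab
  | bab
  | bcab
  | bcaca => bbba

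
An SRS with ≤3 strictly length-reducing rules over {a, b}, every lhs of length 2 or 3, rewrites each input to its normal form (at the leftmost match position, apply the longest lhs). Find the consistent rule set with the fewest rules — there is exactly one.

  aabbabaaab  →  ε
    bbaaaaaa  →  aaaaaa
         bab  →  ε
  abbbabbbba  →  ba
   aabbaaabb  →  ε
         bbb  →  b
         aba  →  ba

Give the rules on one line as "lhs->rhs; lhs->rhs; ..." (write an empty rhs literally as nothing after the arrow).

  | aabbabaaab => abbabaaab => bbabaaab => abaaab => baaab => baab => bab => bb => ε
  | bbaaaaaa => aaaaaa
  | bab => bb => ε
  | abbbabbbba => bbbabbbba => babbbba => bbbbba => bbba => ba

ab->b; bb->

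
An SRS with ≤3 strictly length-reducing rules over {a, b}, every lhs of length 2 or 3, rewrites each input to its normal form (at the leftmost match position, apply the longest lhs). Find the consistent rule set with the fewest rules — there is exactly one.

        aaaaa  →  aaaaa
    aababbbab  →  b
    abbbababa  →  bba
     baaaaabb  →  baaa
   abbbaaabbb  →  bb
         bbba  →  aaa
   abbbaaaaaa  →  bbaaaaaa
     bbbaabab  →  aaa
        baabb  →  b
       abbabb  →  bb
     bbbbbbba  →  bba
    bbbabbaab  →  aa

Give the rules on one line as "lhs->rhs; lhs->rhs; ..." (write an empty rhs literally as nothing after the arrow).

ab->; bbb->aa

  | aaaaa
  | aababbbab => aabbbab => abbab => bab => b
  | abbbababa => bbababa => bbaba => bba
  | baaaaabb => baaaab => baaa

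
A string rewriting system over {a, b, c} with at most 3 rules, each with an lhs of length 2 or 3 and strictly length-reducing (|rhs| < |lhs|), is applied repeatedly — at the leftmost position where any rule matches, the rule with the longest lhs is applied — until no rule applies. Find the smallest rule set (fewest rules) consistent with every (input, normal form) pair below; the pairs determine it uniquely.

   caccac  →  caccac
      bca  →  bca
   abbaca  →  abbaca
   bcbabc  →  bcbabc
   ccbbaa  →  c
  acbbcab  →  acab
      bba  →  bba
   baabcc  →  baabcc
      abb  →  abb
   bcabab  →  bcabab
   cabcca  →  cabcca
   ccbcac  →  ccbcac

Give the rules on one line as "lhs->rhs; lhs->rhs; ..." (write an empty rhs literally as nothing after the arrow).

caa->c; cbb->

  | caccac
  | bca
  | abbaca
  | bcbabc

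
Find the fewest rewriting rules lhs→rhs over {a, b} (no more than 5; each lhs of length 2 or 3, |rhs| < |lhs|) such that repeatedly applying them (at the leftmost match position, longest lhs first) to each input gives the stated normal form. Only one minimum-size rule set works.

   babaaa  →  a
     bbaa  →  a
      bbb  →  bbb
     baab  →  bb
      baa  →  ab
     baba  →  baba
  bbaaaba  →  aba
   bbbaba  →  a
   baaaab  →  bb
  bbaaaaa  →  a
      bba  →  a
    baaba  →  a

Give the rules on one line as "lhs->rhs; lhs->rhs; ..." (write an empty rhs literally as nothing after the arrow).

aa->a; abb->bb; baa->ab; bba->aa

  | babaaa => baaba => abba => bba => aa => a
  | bbaa => aaa => aa => a
  | bbb
  | baab => abb => bb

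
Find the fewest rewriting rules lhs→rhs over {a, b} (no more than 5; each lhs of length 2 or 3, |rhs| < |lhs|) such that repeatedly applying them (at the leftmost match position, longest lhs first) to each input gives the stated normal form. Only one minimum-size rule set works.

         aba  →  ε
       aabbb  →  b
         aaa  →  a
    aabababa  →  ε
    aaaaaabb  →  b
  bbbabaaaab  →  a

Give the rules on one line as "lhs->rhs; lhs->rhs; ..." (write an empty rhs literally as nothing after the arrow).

aa->; ab->a; ba->; bb->b

  | aba => aa => ε
  | aabbb => bbb => bb => b
  | aaa => a
  | aabababa => bababa => baba => ba => ε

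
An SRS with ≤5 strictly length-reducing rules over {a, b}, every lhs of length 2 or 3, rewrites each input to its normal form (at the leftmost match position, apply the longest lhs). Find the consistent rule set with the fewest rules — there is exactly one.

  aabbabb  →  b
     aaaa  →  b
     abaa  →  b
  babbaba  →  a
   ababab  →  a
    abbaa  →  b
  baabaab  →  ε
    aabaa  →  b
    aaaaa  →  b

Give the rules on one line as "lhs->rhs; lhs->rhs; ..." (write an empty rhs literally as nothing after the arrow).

aa->b; ab->a; ba->b; bb->

  | aabbabb => bbbabb => babb => bbb => b
  | aaaa => baa => ba => b
  | abaa => aaa => ba => b
  | babbaba => bbbaba => baba => bba => a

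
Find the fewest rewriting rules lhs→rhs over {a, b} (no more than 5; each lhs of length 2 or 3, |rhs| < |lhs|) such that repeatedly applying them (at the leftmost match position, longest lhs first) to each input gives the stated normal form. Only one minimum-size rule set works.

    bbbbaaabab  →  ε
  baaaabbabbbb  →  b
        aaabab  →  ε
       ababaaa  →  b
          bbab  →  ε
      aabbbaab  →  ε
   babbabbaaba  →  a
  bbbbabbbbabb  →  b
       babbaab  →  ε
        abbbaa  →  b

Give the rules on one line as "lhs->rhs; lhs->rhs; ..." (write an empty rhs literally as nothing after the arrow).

aa->b; ab->; ba->b; bb->

  | bbbbaaabab => bbaaabab => aaabab => babab => bbab => ab => ε
  | baaaabbabbbb => baaabbabbbb => baabbabbbb => babbabbbb => bbbabbbb => babbbb => bbbbb => bbb => b
  | aaabab => babab => bbab => ab => ε
  | ababaaa => abaaa => aaa => ba => b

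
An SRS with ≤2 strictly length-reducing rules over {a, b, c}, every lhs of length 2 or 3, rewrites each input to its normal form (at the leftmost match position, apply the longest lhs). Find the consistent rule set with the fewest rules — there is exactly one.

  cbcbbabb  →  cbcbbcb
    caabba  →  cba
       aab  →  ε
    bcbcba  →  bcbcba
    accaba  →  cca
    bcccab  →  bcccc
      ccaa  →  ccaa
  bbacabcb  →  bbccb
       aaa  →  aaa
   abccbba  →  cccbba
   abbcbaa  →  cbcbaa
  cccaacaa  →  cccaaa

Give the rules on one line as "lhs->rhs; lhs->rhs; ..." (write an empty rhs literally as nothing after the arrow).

ab->c; ac->

  | cbcbbabb => cbcbbcb
  | caabba => cacba => cba
  | aab => ac => ε
  | bcbcba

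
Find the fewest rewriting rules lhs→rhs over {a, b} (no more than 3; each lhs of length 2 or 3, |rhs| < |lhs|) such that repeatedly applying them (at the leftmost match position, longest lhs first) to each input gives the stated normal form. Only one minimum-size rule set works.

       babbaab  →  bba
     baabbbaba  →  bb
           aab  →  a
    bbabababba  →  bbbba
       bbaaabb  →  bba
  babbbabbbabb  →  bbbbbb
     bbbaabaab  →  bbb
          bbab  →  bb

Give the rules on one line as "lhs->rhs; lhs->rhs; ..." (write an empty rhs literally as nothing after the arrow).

  | babbaab => bbaab => bba
  | baabbbaba => babbaba => bbaba => bbab => bb
  | aab => a
  | bbabababba => bbabbabba => bbbabba => bbbba

ab->; aba->ab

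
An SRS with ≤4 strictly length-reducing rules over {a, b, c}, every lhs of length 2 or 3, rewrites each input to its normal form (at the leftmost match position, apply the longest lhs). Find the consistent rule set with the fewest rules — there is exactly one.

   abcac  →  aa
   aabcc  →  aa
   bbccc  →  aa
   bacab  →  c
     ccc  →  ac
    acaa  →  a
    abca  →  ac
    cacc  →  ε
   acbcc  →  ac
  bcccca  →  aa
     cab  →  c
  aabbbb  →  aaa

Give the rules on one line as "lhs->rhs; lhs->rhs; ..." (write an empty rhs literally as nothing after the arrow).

ba->; bb->c; ca->b; cc->a

  | abcac => abbc => acc => aa
  | aabcc => aaba => aa
  | bbccc => cccc => acc => aa
  | bacab => cab => bb => c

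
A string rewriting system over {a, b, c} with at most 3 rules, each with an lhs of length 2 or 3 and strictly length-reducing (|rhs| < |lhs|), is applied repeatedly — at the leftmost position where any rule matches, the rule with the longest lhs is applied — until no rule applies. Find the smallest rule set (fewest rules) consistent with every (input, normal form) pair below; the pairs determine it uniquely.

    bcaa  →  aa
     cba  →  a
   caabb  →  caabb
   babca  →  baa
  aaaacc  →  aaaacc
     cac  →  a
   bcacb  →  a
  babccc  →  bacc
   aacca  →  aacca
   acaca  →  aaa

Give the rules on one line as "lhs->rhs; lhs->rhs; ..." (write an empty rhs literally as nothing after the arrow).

bc->; cac->a; cb->

  | bcaa => aa
  | cba => a
  | caabb
  | babca => baa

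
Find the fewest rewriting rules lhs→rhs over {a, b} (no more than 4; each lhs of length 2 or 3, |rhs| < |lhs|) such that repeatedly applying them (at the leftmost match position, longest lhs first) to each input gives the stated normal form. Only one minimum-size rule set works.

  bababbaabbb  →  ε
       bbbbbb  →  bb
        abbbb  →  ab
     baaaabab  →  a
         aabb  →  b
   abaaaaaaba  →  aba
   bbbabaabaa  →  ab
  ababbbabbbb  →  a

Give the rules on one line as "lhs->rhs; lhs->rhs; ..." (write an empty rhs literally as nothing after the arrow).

aa->; aab->; bab->a; bbb->aa

  | bababbaabbb => aabbaabbb => baabbb => bbb => aa => ε
  | bbbbbb => aabbb => bb
  | abbbb => aaab => ab
  | baaaabab => baabab => bab => a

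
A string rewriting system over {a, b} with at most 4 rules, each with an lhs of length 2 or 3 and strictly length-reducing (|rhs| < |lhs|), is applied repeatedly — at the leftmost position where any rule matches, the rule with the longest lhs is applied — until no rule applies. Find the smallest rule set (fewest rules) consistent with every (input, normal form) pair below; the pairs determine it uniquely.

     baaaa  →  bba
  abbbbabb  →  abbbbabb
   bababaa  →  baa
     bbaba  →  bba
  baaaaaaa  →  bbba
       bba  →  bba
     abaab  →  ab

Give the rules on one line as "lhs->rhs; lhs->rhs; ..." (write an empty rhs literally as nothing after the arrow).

  | baaaa => bba
  | abbbbabb
  | bababaa => babaa => baa
  | bbaba => bba

aaa->b; aab->ab; aba->a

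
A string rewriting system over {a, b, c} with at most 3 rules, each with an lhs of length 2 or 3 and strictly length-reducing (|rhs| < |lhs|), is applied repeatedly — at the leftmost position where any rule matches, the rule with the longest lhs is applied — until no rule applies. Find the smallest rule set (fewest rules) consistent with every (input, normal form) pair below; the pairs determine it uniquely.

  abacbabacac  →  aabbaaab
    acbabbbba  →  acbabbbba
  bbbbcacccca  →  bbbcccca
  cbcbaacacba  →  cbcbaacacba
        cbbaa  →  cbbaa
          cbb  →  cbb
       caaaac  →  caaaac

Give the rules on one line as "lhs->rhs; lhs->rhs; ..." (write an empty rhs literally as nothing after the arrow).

bac->ab; bca->

  | abacbabacac => aabbabacac => aabbaabac => aabbaaab
  | acbabbbba
  | bbbbcacccca => bbbcccca
  | cbcbaacacba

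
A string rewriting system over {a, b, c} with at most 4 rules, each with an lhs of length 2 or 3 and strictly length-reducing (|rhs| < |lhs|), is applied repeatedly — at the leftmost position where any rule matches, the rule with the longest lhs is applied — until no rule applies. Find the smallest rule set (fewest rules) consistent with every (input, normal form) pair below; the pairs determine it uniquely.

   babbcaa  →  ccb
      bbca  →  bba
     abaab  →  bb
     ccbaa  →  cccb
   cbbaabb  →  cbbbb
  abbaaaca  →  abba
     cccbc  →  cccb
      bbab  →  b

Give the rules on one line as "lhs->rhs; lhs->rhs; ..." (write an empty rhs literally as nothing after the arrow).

  | babbcaa => cbcaa => cbaa => ccb
  | bbca => bba
  | abaab => acbb => bb
  | ccbaa => cccb

ac->; baa->cb; bab->c; bc->b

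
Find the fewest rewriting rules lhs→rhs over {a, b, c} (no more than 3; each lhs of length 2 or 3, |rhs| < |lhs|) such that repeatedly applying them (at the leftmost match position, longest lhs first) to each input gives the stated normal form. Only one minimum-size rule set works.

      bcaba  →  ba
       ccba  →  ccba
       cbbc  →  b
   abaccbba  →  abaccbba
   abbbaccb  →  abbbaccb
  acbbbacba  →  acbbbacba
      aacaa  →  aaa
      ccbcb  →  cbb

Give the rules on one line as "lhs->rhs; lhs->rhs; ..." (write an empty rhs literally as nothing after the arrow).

  | bcaba => caba => ba
  | ccba
  | cbbc => cbc => b
  | abaccbba

bc->c; ca->; cbc->b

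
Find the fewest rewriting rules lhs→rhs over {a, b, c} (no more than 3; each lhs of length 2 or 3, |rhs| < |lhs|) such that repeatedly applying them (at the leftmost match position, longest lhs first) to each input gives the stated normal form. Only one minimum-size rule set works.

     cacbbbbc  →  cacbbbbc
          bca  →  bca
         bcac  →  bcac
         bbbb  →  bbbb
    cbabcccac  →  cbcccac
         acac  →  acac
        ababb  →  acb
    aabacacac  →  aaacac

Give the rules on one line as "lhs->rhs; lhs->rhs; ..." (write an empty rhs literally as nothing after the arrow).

  | cacbbbbc
  | bca
  | bcac
  | bbbb

bab->c; bac->; cba->c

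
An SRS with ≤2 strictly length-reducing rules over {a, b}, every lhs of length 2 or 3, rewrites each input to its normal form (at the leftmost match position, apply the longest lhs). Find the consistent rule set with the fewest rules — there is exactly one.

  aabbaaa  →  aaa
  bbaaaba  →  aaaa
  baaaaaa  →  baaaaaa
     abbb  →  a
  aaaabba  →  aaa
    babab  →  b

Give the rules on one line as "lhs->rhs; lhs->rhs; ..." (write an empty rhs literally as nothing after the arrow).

ab->; bb->a

  | aabbaaa => abaaa => aaa
  | bbaaaba => aaaaba => aaaa
  | baaaaaa
  | abbb => bb => a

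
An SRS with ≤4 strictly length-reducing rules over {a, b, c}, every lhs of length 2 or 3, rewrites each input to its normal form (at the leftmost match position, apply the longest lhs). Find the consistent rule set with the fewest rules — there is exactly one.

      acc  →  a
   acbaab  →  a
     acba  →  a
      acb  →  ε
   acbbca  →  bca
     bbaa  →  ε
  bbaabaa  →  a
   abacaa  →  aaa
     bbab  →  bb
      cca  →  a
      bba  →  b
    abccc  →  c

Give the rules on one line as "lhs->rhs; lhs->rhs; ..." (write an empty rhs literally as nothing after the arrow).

  | acc => ac => a
  | acbaab => abaab => aab => a
  | acba => aba => a
  | acb => ab => ε

ab->; ac->a; ba->; cc->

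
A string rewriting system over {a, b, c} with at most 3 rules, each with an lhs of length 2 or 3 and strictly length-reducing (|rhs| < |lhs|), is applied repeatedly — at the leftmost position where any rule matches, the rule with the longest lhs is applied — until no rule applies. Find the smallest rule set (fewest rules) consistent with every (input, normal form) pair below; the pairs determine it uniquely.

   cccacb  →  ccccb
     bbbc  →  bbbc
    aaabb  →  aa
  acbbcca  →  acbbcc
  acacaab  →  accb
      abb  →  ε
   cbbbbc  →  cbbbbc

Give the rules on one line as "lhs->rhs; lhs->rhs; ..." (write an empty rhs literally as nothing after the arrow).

abb->; ca->c

  | cccacb => ccccb
  | bbbc
  | aaabb => aa
  | acbbcca => acbbcc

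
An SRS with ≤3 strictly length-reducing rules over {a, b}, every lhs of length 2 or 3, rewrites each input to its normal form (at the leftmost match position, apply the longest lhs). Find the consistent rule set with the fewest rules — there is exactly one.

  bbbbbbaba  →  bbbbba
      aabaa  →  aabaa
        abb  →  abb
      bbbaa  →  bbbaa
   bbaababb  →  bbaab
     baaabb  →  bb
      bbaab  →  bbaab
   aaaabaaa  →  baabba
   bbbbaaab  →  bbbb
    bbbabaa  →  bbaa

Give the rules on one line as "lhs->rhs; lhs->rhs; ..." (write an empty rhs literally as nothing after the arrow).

aaa->ba; bab->

  | bbbbbbaba => bbbbba
  | aabaa
  | abb
  | bbbaa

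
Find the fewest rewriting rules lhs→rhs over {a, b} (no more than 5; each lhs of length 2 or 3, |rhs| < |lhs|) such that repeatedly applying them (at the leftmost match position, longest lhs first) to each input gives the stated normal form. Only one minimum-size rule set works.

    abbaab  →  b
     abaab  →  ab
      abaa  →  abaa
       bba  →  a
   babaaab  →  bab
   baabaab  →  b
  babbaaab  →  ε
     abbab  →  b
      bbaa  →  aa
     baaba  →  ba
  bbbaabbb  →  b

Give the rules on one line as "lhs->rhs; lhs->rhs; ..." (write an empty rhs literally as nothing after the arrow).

aaa->aa; aab->; abb->ba; bb->

  | abbaab => baaab => baab => b
  | abaab => ab
  | abaa
  | bba => a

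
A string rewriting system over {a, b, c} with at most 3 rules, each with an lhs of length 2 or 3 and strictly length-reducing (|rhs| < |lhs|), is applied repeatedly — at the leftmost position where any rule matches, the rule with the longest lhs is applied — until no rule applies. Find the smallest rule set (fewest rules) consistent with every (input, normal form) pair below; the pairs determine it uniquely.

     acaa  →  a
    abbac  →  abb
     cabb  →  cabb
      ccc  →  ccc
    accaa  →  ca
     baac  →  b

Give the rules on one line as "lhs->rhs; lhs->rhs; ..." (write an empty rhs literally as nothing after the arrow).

aa->a; ac->

  | acaa => aa => a
  | abbac => abb
  | cabb
  | ccc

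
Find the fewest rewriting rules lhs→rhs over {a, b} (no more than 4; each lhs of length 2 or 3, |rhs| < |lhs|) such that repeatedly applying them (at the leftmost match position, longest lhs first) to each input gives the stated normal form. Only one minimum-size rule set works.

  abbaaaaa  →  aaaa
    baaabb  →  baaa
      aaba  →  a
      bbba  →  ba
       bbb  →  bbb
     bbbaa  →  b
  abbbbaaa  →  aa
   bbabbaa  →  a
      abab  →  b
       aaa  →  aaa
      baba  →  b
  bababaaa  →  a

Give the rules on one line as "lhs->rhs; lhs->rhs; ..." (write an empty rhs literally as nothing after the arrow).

  | abbaaaaa => abaaaaa => aaaa
  | baaabb => baaab => baaa
  | aaba => a
  | bbba => bab => ba

ab->a; aba->; bba->ab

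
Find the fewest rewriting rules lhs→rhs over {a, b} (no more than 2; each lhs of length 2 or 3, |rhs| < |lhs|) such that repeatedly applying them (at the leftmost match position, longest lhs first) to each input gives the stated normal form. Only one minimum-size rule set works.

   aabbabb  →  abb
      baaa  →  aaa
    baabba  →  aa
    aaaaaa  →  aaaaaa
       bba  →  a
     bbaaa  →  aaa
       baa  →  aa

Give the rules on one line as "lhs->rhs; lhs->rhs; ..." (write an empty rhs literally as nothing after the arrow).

  | aabbabb => abbabb => ababb => aabb => abb
  | baaa => aaa
  | baabba => aabba => abba => aba => aa
  | aaaaaa

aab->ab; ba->a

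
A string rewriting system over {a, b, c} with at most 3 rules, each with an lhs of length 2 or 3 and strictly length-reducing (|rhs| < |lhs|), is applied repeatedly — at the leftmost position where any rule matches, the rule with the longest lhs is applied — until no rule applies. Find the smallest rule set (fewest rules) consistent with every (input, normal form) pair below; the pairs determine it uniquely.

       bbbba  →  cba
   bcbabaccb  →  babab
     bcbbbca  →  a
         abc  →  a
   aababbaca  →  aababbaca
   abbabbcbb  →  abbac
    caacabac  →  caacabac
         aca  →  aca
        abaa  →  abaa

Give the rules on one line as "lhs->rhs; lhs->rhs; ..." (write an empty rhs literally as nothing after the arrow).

  | bbbba => cba
  | bcbabaccb => babaccb => babab
  | bcbbbca => bbbca => cca => a
  | abc => a

bbb->c; bc->; cc->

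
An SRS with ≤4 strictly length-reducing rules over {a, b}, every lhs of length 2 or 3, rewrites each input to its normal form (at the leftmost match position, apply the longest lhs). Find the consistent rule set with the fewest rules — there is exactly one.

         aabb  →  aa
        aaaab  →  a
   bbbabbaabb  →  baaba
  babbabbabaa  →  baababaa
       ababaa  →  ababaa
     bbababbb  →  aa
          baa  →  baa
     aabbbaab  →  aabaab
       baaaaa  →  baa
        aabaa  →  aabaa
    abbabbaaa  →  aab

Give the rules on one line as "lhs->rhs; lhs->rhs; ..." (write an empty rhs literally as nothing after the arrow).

aaa->bb; bb->; bba->ab

  | aabb => aa
  | aaaab => bbab => abb => a
  | bbbabbaabb => babbaabb => baababb => baaba
  | babbabbabaa => baabbbabaa => baababaa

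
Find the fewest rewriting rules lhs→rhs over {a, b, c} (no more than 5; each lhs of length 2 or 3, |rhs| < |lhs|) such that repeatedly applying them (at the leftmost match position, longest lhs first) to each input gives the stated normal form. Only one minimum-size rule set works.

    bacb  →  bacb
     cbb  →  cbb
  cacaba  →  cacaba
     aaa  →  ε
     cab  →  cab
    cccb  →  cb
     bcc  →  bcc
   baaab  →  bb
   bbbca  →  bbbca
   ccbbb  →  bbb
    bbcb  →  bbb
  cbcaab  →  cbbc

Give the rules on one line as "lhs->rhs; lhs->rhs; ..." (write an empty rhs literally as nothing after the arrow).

aaa->; aab->bc; bcb->bb; ccb->b

  | bacb
  | cbb
  | cacaba
  | aaa => ε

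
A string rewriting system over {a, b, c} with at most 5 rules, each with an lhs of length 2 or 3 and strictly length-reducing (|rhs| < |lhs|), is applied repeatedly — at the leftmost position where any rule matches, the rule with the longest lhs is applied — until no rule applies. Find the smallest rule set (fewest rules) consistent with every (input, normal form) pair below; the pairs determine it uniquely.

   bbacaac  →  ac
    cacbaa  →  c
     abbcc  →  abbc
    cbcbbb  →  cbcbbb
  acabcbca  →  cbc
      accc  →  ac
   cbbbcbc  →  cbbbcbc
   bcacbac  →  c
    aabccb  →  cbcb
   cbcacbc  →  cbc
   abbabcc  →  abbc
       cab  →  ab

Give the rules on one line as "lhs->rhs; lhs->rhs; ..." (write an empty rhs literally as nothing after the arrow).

aa->c; ba->; ca->a; cc->c

  | bbacaac => bcaac => baac => ac
  | cacbaa => acbaa => aca => aa => c
  | abbcc => abbc
  | cbcbbb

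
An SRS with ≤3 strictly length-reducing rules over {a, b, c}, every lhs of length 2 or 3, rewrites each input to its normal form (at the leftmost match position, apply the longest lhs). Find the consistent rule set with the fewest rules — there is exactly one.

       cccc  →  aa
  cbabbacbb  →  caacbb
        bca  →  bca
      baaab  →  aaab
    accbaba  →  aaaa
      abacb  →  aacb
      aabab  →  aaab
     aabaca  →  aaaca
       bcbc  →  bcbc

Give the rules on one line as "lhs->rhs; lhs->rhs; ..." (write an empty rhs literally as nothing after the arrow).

  | cccc => acc => aa
  | cbabbacbb => cabbacbb => cabacbb => caacbb
  | bca
  | baaab => aaab

ba->a; cc->a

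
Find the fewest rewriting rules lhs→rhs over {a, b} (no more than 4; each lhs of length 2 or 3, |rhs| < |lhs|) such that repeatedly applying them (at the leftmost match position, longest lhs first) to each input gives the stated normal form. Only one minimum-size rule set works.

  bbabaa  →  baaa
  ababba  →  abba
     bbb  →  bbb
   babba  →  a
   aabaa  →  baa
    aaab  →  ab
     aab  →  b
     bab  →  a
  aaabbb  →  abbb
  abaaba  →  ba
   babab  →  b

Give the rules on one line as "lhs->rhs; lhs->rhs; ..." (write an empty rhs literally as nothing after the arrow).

aab->b; aba->a; bab->a

  | bbabaa => baaa
  | ababba => abba
  | bbb
  | babba => aba => a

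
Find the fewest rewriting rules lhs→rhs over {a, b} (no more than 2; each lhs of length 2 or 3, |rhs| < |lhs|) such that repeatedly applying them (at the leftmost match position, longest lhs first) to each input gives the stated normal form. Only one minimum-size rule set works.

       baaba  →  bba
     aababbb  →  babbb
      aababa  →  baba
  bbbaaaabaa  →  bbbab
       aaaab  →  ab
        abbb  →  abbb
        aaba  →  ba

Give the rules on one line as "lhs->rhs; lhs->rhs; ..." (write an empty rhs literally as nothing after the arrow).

  | baaba => bba
  | aababbb => babbb
  | aababa => baba
  | bbbaaaabaa => bbbabaa => bbbab

aa->; aaa->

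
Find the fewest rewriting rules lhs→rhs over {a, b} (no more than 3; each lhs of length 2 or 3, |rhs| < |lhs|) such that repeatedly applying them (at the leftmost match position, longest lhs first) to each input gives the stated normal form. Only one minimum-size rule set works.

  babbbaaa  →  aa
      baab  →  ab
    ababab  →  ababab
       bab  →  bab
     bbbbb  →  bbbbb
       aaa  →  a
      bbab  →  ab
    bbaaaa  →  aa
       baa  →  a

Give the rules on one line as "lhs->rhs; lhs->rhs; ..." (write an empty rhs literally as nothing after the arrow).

  | babbbaaa => babaaa => baaa => aa
  | baab => ab
  | ababab
  | bab

aaa->a; baa->a; bba->a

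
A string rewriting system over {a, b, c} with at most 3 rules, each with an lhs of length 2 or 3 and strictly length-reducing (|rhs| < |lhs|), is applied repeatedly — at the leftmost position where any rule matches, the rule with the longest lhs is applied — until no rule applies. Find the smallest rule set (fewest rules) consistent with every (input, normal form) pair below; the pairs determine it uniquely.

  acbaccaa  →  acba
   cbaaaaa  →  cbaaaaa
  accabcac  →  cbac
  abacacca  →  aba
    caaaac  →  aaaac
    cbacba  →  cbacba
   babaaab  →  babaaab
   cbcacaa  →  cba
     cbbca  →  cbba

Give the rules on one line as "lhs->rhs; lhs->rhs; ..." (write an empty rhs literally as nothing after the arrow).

  | acbaccaa => acbacaa => acbca => acba
  | cbaaaaa
  | accabcac => acabcac => cbcac => cbac
  | abacacca => abccca => abcca => abca => aba

aca->c; ca->a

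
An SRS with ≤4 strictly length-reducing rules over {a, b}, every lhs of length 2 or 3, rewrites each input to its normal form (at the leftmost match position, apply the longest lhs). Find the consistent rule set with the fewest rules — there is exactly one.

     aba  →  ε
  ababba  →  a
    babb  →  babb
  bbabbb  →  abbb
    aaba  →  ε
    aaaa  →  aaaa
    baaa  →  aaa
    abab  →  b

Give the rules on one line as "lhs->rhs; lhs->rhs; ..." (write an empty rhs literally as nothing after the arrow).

aab->ab; aba->; baa->aa; bba->a

  | aba => ε
  | ababba => bba => a
  | babb
  | bbabbb => abbb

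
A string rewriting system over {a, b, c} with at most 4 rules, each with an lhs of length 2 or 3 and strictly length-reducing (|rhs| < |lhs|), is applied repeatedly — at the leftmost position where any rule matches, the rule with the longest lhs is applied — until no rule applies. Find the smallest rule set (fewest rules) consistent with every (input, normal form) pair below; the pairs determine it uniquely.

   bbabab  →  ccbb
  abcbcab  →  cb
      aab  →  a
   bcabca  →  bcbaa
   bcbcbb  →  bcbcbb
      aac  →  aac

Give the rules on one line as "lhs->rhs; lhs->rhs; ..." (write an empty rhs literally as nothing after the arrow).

  | bbabab => cbbab => ccbb
  | abcbcab => babcab => bbaab => cbab => cb
  | aab => a
  | bcabca => bcbaa

ab->; abc->ba; bba->cb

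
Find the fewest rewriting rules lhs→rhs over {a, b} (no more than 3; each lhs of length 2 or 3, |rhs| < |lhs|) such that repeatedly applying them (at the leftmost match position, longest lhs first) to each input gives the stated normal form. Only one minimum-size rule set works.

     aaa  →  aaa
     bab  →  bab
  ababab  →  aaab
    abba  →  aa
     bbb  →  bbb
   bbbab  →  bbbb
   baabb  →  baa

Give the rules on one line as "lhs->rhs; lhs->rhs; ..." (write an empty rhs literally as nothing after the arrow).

aba->aa; abb->a; bba->bb

  | aaa
  | bab
  | ababab => aabab => aaab
  | abba => aa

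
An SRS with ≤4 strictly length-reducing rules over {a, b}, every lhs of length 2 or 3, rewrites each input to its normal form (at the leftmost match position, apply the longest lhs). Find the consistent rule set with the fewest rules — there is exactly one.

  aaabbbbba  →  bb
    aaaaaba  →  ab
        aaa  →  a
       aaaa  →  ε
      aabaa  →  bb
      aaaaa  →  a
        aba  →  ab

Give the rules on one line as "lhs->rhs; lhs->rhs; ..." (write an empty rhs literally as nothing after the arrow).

  | aaabbbbba => abbbbba => aabba => bba => bb
  | aaaaaba => aaaba => aba => ab
  | aaa => a
  | aaaa => aa => ε

aa->; ba->b; baa->bb; bbb->a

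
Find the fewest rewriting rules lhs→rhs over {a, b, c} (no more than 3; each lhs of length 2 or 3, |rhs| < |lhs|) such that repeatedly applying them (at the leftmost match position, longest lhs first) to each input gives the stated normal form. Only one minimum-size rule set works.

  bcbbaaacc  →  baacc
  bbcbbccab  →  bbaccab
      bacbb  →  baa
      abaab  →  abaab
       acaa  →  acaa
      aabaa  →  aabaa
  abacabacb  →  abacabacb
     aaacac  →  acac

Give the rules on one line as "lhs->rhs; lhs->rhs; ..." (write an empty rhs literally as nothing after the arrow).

  | bcbbaaacc => baaaacc => baacc
  | bbcbbccab => bbaccab
  | bacbb => baa
  | abaab

aaa->a; cbb->a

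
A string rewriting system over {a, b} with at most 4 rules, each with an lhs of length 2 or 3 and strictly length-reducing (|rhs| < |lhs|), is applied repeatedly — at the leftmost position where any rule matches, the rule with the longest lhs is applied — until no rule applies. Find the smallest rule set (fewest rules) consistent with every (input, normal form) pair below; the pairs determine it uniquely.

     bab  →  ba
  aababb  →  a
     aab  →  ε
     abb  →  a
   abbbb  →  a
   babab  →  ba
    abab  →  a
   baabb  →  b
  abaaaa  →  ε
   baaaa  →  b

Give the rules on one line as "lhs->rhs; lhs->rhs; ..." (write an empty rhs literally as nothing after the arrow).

aa->; aab->aa; ab->a; aba->a

  | bab => ba
  | aababb => aaabb => abb => ab => a
  | aab => aa => ε
  | abb => ab => a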